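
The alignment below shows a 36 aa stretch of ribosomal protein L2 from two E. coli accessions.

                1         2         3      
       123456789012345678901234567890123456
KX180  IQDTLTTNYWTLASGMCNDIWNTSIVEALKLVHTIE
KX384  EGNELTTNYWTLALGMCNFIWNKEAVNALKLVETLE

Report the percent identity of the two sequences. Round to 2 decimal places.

66.67%

Differing sites — 1:I/E; 2:Q/G; 3:D/N; 4:T/E; 14:S/L; 19:D/F; 23:T/K; 24:S/E; 25:I/A; 27:E/N; 33:H/E; 35:I/L.
24 of the 36 sites match, so the percent identity is 24/36 × 100 = 66.67%.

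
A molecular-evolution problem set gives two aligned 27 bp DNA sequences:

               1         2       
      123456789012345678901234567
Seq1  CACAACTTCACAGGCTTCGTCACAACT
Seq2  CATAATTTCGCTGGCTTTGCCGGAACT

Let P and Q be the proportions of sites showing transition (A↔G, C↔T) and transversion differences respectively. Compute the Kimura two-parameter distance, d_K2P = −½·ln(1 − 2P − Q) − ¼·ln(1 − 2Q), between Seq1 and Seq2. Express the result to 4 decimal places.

0.4055

The sequences differ at positions 3 (C/T, transition), 6 (C/T, transition), 10 (A/G, transition), 12 (A/T, transversion), 18 (C/T, transition), 20 (T/C, transition), 22 (A/G, transition), 23 (C/G, transversion).
Of the 8 differences, 6 transitions and 2 transversions over 27 sites: P = 6/27 = 0.222222, Q = 2/27 = 0.074074.
d = −0.5·ln(0.481482) − 0.25·ln(0.851852) = −0.5·(-0.730886) − 0.25·(-0.160342) = 0.4055.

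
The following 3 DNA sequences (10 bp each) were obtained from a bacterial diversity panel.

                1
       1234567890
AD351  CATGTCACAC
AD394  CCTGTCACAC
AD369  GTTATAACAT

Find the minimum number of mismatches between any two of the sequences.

Pairwise Hamming distances:
  AD351 vs AD394: 1
  AD351 vs AD369: 5
  AD394 vs AD369: 5
The smallest is 1, between AD351 and AD394.

1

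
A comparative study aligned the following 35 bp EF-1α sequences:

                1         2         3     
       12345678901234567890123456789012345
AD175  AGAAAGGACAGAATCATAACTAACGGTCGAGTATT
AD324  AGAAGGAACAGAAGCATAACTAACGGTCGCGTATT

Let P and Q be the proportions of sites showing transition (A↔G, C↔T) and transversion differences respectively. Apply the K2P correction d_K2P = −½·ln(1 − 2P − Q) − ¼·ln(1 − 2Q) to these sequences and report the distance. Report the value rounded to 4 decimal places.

The sequences differ at positions 5 (A/G, transition), 7 (G/A, transition), 14 (T/G, transversion), 30 (A/C, transversion).
Of the 4 differences, 2 transitions and 2 transversions over 35 sites: P = 2/35 = 0.057143, Q = 2/35 = 0.057143.
d = −0.5·ln(0.828571) − 0.25·ln(0.885714) = −0.5·(-0.188053) − 0.25·(-0.121361) = 0.1244.

0.1244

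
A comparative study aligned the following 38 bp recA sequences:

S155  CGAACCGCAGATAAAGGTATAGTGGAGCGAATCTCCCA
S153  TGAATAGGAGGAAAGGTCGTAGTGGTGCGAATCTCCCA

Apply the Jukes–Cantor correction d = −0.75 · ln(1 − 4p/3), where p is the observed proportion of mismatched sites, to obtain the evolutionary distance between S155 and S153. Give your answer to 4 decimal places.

0.3658

The sequences differ at positions 1 (C/T), 5 (C/T), 6 (C/A), 8 (C/G), 11 (A/G), 12 (T/A), 15 (A/G), 17 (G/T), 18 (T/C), 19 (A/G), 26 (A/T).
p = 11/38 = 0.289474.
d = −0.75 · ln(1 − (4/3)·0.289474) = −0.75 · ln(0.614035) = −0.75 · (-0.487703) = 0.3658.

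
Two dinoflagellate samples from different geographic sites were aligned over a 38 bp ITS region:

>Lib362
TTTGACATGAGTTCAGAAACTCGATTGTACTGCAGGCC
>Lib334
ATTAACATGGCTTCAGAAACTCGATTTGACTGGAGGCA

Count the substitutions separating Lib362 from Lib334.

8

Mismatches occur at site 1 (T→A), site 4 (G→A), site 10 (A→G), site 11 (G→C), site 27 (G→T), site 28 (T→G), site 33 (C→G), site 38 (C→A).
That gives 8 mismatches out of 38 aligned sites, so the Hamming distance is 8.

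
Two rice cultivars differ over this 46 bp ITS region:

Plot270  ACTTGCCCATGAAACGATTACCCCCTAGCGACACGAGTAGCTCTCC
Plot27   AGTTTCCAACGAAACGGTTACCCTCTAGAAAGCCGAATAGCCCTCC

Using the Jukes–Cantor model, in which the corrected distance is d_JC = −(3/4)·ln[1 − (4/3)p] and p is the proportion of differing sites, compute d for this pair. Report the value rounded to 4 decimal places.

Differing sites — 2:C/G; 5:G/T; 8:C/A; 10:T/C; 17:A/G; 24:C/T; 29:C/A; 30:G/A; 32:C/G; 33:A/C; 37:G/A; 42:T/C.
p = 12/46 = 0.260870.
d = −0.75 · ln(1 − (4/3)·0.260870) = −0.75 · ln(0.652173) = −0.75 · (-0.427445) = 0.3206.

0.3206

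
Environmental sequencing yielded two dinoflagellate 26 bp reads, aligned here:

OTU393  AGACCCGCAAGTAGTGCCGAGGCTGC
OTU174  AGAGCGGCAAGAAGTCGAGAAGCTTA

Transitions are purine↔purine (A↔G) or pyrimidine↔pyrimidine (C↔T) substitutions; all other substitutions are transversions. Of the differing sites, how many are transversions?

8

Differing sites — 4:C/G (Tv); 6:C/G (Tv); 12:T/A (Tv); 16:G/C (Tv); 17:C/G (Tv); 18:C/A (Tv); 21:G/A (Ti); 25:G/T (Tv); 26:C/A (Tv).
Of the 9 differences, 1 transition and 8 transversions, so the answer is 8.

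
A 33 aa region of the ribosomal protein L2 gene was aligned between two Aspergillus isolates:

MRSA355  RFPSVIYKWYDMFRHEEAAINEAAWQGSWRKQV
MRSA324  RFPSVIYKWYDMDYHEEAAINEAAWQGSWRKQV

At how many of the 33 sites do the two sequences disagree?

2

The sequences differ at positions 13 (F/D), 14 (R/Y).
That gives 2 mismatches out of 33 aligned sites, so the Hamming distance is 2.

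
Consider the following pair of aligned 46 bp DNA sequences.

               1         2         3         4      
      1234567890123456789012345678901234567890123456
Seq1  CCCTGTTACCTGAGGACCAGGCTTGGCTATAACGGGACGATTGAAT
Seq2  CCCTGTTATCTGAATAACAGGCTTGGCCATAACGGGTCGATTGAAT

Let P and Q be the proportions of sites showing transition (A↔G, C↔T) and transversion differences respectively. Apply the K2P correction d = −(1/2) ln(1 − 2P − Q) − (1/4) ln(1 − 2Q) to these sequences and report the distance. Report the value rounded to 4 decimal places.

0.1438

Mismatches occur at site 9 (C/T, transition), site 14 (G/A, transition), site 15 (G/T, transversion), site 17 (C/A, transversion), site 28 (T/C, transition), site 37 (A/T, transversion).
Of the 6 differences, 3 transitions and 3 transversions over 46 sites: P = 3/46 = 0.065217, Q = 3/46 = 0.065217.
d = −0.5·ln(0.804349) − 0.25·ln(0.869566) = −0.5·(-0.217722) − 0.25·(-0.139761) = 0.1438.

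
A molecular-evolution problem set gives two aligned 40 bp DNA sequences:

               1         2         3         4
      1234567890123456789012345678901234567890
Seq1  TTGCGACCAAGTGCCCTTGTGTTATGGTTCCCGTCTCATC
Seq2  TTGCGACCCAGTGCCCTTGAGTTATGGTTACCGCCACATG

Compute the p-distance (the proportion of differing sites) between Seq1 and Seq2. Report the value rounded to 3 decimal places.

The sequences differ at positions 9 (A/C), 20 (T/A), 30 (C/A), 34 (T/C), 36 (T/A), 40 (C/G).
There are 6 differences over 40 sites, so p = 6/40 = 0.150.

0.150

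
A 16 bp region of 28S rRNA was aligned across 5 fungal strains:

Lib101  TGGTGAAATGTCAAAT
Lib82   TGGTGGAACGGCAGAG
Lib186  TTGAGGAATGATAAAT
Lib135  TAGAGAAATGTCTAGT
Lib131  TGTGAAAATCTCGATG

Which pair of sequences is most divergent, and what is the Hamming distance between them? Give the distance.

Pairwise Hamming distances:
  Lib101 vs Lib82: 5
  Lib101 vs Lib186: 5
  Lib101 vs Lib135: 4
  Lib101 vs Lib131: 7
  Lib82 vs Lib186: 7
  Lib82 vs Lib135: 9
  Lib82 vs Lib131: 10
  Lib186 vs Lib135: 6
  Lib186 vs Lib131: 11
  Lib135 vs Lib131: 8
The largest is 11, between Lib186 and Lib131.

11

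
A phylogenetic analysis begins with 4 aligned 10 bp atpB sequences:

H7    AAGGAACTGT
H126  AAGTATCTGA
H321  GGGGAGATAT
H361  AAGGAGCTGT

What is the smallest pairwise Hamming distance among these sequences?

1

Pairwise Hamming distances:
  H7 vs H126: 3
  H7 vs H321: 5
  H7 vs H361: 1
  H126 vs H321: 7
  H126 vs H361: 3
  H321 vs H361: 4
The smallest is 1, between H7 and H361.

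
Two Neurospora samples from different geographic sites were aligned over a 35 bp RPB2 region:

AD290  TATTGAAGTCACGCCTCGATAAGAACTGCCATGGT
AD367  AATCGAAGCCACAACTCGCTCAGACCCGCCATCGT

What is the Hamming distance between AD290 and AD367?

Differing sites — 1:T/A; 4:T/C; 9:T/C; 13:G/A; 14:C/A; 19:A/C; 21:A/C; 25:A/C; 27:T/C; 33:G/C.
That gives 10 mismatches out of 35 aligned sites, so the Hamming distance is 10.

10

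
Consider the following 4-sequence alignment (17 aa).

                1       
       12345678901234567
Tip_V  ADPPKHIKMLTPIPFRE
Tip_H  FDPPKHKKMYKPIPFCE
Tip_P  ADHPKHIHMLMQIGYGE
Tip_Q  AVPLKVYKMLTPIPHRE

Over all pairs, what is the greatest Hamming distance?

11

Pairwise Hamming distances:
  Tip_V vs Tip_H: 5
  Tip_V vs Tip_P: 7
  Tip_V vs Tip_Q: 5
  Tip_H vs Tip_P: 10
  Tip_H vs Tip_Q: 9
  Tip_P vs Tip_Q: 11
The largest is 11, between Tip_P and Tip_Q.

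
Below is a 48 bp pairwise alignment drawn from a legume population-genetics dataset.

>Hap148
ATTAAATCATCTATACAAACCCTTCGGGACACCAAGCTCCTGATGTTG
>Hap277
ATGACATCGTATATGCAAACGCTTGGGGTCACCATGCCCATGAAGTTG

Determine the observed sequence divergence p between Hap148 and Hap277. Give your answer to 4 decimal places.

0.2500

Mismatches occur at site 3 (T/G), site 5 (A/C), site 9 (A/G), site 11 (C/A), site 15 (A/G), site 21 (C/G), site 25 (C/G), site 29 (A/T), site 35 (A/T), site 38 (T/C), site 40 (C/A), site 44 (T/A).
There are 12 differences over 48 sites, so p = 12/48 = 0.2500.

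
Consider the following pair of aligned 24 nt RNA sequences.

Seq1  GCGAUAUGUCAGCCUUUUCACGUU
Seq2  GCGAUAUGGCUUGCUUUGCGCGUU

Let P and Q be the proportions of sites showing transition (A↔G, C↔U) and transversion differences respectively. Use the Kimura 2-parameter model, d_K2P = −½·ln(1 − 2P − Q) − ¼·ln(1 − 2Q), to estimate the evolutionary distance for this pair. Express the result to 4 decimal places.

0.3072

Differing sites — 9:U/G (Tv); 11:A/U (Tv); 12:G/U (Tv); 13:C/G (Tv); 18:U/G (Tv); 20:A/G (Ti).
Of the 6 differences, 1 transition and 5 transversions over 24 sites: P = 1/24 = 0.041667, Q = 5/24 = 0.208333.
d = −0.5·ln(0.708333) − 0.25·ln(0.583334) = −0.5·(-0.344841) − 0.25·(-0.538995) = 0.3072.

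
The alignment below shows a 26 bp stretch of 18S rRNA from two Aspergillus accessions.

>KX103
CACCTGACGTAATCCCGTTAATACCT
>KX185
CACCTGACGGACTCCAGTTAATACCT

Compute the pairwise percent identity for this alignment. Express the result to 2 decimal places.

Differing sites — 10:T/G; 12:A/C; 16:C/A.
23 of the 26 sites match, so the percent identity is 23/26 × 100 = 88.46%.

88.46%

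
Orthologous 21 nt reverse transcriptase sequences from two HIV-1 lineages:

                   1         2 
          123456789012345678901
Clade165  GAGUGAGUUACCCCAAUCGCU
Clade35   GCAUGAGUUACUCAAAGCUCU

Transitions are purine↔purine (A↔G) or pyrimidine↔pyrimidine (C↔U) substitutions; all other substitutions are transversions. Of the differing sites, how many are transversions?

Differing sites — 2:A/C (Tv); 3:G/A (Ti); 12:C/U (Ti); 14:C/A (Tv); 17:U/G (Tv); 19:G/U (Tv).
Of the 6 differences, 2 transitions and 4 transversions, so the answer is 4.

4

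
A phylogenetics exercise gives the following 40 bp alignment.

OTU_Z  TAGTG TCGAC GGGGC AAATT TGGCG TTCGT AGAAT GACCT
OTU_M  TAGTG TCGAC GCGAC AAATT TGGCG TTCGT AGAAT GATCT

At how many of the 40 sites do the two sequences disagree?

3

Mismatches occur at site 12 (G→C), site 14 (G→A), site 38 (C→T).
That gives 3 mismatches out of 40 aligned sites, so the Hamming distance is 3.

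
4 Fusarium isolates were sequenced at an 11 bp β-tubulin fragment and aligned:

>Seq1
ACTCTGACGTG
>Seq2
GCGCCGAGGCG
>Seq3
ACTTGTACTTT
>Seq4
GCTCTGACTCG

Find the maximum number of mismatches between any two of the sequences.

Pairwise Hamming distances:
  Seq1 vs Seq2: 5
  Seq1 vs Seq3: 5
  Seq1 vs Seq4: 3
  Seq2 vs Seq3: 9
  Seq2 vs Seq4: 4
  Seq3 vs Seq4: 6
The largest is 9, between Seq2 and Seq3.

9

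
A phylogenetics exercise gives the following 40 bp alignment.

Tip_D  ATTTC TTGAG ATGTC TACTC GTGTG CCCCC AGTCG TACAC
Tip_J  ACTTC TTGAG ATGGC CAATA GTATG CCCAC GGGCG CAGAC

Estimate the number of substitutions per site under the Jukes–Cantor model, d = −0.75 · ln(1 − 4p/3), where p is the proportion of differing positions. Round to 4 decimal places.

The sequences differ at positions 2 (T/C), 14 (T/G), 16 (T/C), 18 (C/A), 20 (C/A), 23 (G/A), 29 (C/A), 31 (A/G), 33 (T/G), 36 (T/C), 38 (C/G).
p = 11/40 = 0.275000.
d = −0.75 · ln(1 − (4/3)·0.275000) = −0.75 · ln(0.633333) = −0.75 · (-0.456759) = 0.3426.

0.3426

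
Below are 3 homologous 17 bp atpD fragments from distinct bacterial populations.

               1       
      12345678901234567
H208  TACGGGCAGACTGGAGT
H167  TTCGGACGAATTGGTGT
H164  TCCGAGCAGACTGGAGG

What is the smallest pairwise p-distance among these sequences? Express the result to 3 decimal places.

0.176

Pairwise Hamming distances:
  H208 vs H167: 6
  H208 vs H164: 3
  H167 vs H164: 8
The smallest is 3 mismatches, between H208 and H164; p = 3/17 = 0.176.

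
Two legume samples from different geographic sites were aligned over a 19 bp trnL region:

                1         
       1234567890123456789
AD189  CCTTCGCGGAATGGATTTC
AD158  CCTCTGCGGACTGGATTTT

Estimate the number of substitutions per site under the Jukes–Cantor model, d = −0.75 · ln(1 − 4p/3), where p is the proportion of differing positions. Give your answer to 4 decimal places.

The sequences differ at positions 4 (T/C), 5 (C/T), 11 (A/C), 19 (C/T).
p = 4/19 = 0.210526.
d = −0.75 · ln(1 − (4/3)·0.210526) = −0.75 · ln(0.719299) = −0.75 · (-0.329478) = 0.2471.

0.2471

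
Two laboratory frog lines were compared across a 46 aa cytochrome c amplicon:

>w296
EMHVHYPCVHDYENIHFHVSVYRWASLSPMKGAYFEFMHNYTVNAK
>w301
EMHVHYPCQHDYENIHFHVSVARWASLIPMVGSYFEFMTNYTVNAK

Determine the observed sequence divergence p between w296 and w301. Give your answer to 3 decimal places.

Differing sites — 9:V/Q; 22:Y/A; 28:S/I; 31:K/V; 33:A/S; 39:H/T.
There are 6 differences over 46 sites, so p = 6/46 = 0.130.

0.130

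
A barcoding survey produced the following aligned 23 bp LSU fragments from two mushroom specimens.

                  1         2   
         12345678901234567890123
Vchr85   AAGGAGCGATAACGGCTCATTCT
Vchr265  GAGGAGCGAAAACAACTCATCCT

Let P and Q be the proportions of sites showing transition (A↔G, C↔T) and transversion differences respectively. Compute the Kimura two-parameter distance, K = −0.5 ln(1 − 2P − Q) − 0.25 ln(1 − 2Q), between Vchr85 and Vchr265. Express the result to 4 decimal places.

Differing sites — 1:A/G (Ti); 10:T/A (Tv); 14:G/A (Ti); 15:G/A (Ti); 21:T/C (Ti).
Of the 5 differences, 4 transitions and 1 transversion over 23 sites: P = 4/23 = 0.173913, Q = 1/23 = 0.043478.
d = −0.5·ln(0.608696) − 0.25·ln(0.913044) = −0.5·(-0.496436) − 0.25·(-0.090971) = 0.2710.

0.2710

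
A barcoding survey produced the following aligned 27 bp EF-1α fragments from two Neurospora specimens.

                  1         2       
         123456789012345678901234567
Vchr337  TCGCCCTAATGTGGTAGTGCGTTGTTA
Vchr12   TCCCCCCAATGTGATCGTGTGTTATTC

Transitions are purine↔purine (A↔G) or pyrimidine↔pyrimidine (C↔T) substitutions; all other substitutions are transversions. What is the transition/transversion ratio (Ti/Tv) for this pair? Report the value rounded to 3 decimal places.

1.333

The sequences differ at positions 3 (G/C, transversion), 7 (T/C, transition), 14 (G/A, transition), 16 (A/C, transversion), 20 (C/T, transition), 24 (G/A, transition), 27 (A/C, transversion).
Of the 7 differences, 4 transitions and 3 transversions, so Ti/Tv = 4/3 = 1.333.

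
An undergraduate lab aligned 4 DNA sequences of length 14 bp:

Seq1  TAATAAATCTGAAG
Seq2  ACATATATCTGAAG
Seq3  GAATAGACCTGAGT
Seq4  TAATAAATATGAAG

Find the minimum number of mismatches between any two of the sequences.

Pairwise Hamming distances:
  Seq1 vs Seq2: 3
  Seq1 vs Seq3: 5
  Seq1 vs Seq4: 1
  Seq2 vs Seq3: 6
  Seq2 vs Seq4: 4
  Seq3 vs Seq4: 6
The smallest is 1, between Seq1 and Seq4.

1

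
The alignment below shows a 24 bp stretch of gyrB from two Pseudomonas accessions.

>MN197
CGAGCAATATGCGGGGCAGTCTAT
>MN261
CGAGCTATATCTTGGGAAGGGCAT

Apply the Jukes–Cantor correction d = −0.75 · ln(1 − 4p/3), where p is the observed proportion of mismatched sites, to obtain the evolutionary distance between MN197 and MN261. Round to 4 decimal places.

Mismatches occur at site 6 (A/T), site 11 (G/C), site 12 (C/T), site 13 (G/T), site 17 (C/A), site 20 (T/G), site 21 (C/G), site 22 (T/C).
p = 8/24 = 0.333333.
d = −0.75 · ln(1 − (4/3)·0.333333) = −0.75 · ln(0.555556) = −0.75 · (-0.587786) = 0.4408.

0.4408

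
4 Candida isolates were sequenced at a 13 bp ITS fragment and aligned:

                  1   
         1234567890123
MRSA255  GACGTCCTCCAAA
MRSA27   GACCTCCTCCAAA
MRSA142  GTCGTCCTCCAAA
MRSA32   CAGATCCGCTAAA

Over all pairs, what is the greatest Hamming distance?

Pairwise Hamming distances:
  MRSA255 vs MRSA27: 1
  MRSA255 vs MRSA142: 1
  MRSA255 vs MRSA32: 5
  MRSA27 vs MRSA142: 2
  MRSA27 vs MRSA32: 5
  MRSA142 vs MRSA32: 6
The largest is 6, between MRSA142 and MRSA32.

6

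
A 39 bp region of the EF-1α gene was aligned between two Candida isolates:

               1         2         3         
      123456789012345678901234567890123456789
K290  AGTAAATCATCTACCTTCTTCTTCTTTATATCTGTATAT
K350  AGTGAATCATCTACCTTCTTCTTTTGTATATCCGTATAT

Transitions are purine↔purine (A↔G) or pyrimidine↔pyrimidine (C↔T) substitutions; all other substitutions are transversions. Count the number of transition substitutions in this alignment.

Differing sites — 4:A/G (Ti); 24:C/T (Ti); 26:T/G (Tv); 33:T/C (Ti).
Of the 4 differences, 3 transitions and 1 transversion, so the answer is 3.

3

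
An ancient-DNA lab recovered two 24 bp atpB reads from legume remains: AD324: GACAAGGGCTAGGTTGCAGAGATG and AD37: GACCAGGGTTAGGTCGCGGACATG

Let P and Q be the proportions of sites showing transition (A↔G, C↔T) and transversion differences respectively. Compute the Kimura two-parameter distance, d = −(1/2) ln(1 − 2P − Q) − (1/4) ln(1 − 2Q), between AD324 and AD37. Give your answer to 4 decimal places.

0.2483

Differing sites — 4:A/C (Tv); 9:C/T (Ti); 15:T/C (Ti); 18:A/G (Ti); 21:G/C (Tv).
Of the 5 differences, 3 transitions and 2 transversions over 24 sites: P = 3/24 = 0.125000, Q = 2/24 = 0.083333.
d = −0.5·ln(0.666667) − 0.25·ln(0.833334) = −0.5·(-0.405465) − 0.25·(-0.182321) = 0.2483.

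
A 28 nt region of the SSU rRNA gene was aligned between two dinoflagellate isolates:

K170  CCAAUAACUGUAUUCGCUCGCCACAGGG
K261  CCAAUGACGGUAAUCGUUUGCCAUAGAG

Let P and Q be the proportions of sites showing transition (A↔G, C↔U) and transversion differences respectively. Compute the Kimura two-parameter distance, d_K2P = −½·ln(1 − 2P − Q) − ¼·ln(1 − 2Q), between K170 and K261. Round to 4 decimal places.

Differing sites — 6:A/G (Ti); 9:U/G (Tv); 13:U/A (Tv); 17:C/U (Ti); 19:C/U (Ti); 24:C/U (Ti); 27:G/A (Ti).
Of the 7 differences, 5 transitions and 2 transversions over 28 sites: P = 5/28 = 0.178571, Q = 2/28 = 0.071429.
d = −0.5·ln(0.571429) − 0.25·ln(0.857142) = −0.5·(-0.559615) − 0.25·(-0.154152) = 0.3183.

0.3183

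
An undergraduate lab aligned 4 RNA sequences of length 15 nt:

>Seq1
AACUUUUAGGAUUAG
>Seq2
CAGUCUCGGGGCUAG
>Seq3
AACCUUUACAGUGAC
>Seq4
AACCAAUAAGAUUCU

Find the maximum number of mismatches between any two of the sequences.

Pairwise Hamming distances:
  Seq1 vs Seq2: 7
  Seq1 vs Seq3: 6
  Seq1 vs Seq4: 6
  Seq2 vs Seq3: 11
  Seq2 vs Seq4: 12
  Seq3 vs Seq4: 8
The largest is 12, between Seq2 and Seq4.

12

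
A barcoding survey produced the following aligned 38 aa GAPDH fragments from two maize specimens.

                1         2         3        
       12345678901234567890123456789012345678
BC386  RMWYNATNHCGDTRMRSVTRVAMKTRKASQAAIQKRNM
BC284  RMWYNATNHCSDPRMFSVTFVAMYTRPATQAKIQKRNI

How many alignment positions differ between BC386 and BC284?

9

Mismatches occur at site 11 (G→S), site 13 (T→P), site 16 (R→F), site 20 (R→F), site 24 (K→Y), site 27 (K→P), site 29 (S→T), site 32 (A→K), site 38 (M→I).
That gives 9 mismatches out of 38 aligned sites, so the Hamming distance is 9.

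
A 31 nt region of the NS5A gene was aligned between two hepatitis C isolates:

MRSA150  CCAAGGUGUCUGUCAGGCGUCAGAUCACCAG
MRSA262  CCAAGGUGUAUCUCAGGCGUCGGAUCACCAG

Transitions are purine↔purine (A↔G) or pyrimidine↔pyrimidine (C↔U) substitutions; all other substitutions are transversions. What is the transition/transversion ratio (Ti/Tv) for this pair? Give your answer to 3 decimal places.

Mismatches occur at site 10 (C/A, transversion), site 12 (G/C, transversion), site 22 (A/G, transition).
Of the 3 differences, 1 transition and 2 transversions, so Ti/Tv = 1/2 = 0.500.

0.500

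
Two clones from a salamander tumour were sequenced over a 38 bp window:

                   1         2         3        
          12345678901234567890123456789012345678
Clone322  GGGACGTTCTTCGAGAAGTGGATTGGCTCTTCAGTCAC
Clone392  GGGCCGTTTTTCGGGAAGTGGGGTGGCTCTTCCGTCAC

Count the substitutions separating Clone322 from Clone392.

6

Mismatches occur at site 4 (A↔C), site 9 (C↔T), site 14 (A↔G), site 22 (A↔G), site 23 (T↔G), site 33 (A↔C).
That gives 6 mismatches out of 38 aligned sites, so the Hamming distance is 6.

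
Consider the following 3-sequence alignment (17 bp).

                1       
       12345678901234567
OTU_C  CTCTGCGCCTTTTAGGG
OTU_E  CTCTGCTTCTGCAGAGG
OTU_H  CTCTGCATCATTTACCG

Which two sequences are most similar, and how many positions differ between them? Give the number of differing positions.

5

Pairwise Hamming distances:
  OTU_C vs OTU_E: 7
  OTU_C vs OTU_H: 5
  OTU_E vs OTU_H: 8
The smallest is 5, between OTU_C and OTU_H.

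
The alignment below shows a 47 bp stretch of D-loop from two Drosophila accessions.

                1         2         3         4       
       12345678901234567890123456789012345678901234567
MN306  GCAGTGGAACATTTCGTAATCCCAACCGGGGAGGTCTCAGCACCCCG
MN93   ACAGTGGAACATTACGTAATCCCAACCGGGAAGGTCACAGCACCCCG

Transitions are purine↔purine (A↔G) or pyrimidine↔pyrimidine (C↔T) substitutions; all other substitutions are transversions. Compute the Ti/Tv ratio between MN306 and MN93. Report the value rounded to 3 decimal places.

The sequences differ at positions 1 (G/A, transition), 14 (T/A, transversion), 31 (G/A, transition), 37 (T/A, transversion).
Of the 4 differences, 2 transitions and 2 transversions, so Ti/Tv = 2/2 = 1.000.

1.000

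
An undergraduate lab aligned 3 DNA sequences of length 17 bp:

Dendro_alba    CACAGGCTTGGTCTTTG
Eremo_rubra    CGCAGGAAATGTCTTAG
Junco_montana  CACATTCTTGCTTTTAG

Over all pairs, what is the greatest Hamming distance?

9

Pairwise Hamming distances:
  Dendro_alba vs Eremo_rubra: 6
  Dendro_alba vs Junco_montana: 5
  Eremo_rubra vs Junco_montana: 9
The largest is 9, between Eremo_rubra and Junco_montana.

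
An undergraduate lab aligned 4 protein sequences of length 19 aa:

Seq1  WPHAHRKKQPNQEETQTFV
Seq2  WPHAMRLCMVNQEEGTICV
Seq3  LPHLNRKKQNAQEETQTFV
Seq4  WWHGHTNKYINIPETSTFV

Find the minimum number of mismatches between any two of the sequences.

5

Pairwise Hamming distances:
  Seq1 vs Seq2: 9
  Seq1 vs Seq3: 5
  Seq1 vs Seq4: 9
  Seq2 vs Seq3: 12
  Seq2 vs Seq4: 14
  Seq3 vs Seq4: 12
The smallest is 5, between Seq1 and Seq3.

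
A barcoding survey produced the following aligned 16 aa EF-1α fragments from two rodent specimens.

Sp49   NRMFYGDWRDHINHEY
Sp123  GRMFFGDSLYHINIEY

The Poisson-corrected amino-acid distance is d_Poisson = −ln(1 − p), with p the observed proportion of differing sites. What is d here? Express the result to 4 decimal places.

0.4700

Differing sites — 1:N/G; 5:Y/F; 8:W/S; 9:R/L; 10:D/Y; 14:H/I.
p = 6/16 = 0.375000.
d = −ln(1 − 0.375000) = −ln(0.625000) = 0.4700.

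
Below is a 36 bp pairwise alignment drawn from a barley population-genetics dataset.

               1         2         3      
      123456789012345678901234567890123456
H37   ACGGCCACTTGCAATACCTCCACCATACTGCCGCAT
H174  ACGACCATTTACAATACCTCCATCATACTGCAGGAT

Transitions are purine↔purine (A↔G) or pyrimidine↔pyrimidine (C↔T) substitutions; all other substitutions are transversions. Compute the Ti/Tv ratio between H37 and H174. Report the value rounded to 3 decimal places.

2.000

Mismatches occur at site 4 (G→A, transition), site 8 (C→T, transition), site 11 (G→A, transition), site 23 (C→T, transition), site 32 (C→A, transversion), site 34 (C→G, transversion).
Of the 6 differences, 4 transitions and 2 transversions, so Ti/Tv = 4/2 = 2.000.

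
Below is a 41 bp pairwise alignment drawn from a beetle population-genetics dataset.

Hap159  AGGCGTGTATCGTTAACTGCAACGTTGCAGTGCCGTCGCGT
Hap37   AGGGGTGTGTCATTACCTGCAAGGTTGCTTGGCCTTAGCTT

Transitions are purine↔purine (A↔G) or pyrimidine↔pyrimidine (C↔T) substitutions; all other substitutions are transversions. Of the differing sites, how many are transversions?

9

Differing sites — 4:C/G (Tv); 9:A/G (Ti); 12:G/A (Ti); 16:A/C (Tv); 23:C/G (Tv); 29:A/T (Tv); 30:G/T (Tv); 31:T/G (Tv); 35:G/T (Tv); 37:C/A (Tv); 40:G/T (Tv).
Of the 11 differences, 2 transitions and 9 transversions, so the answer is 9.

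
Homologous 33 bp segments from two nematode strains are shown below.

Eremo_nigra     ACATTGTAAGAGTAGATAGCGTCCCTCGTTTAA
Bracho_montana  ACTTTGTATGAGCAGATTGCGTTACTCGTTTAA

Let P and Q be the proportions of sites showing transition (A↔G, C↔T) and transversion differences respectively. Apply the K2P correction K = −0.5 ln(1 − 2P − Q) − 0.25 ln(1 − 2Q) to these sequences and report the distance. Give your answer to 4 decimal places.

0.2082

Mismatches occur at site 3 (A→T, transversion), site 9 (A→T, transversion), site 13 (T→C, transition), site 18 (A→T, transversion), site 23 (C→T, transition), site 24 (C→A, transversion).
Of the 6 differences, 2 transitions and 4 transversions over 33 sites: P = 2/33 = 0.060606, Q = 4/33 = 0.121212.
d = −0.5·ln(0.757576) − 0.25·ln(0.757576) = −0.5·(-0.277631) − 0.25·(-0.277631) = 0.2082.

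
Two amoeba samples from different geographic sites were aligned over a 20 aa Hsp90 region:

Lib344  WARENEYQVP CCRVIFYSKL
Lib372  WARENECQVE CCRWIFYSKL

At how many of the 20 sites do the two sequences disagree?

Differing sites — 7:Y/C; 10:P/E; 14:V/W.
That gives 3 mismatches out of 20 aligned sites, so the Hamming distance is 3.

3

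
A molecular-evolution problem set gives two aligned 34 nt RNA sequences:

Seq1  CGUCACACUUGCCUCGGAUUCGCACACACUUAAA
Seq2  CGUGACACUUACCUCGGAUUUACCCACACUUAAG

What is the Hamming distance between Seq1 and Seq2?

6

Mismatches occur at site 4 (C↔G), site 11 (G↔A), site 21 (C↔U), site 22 (G↔A), site 24 (A↔C), site 34 (A↔G).
That gives 6 mismatches out of 34 aligned sites, so the Hamming distance is 6.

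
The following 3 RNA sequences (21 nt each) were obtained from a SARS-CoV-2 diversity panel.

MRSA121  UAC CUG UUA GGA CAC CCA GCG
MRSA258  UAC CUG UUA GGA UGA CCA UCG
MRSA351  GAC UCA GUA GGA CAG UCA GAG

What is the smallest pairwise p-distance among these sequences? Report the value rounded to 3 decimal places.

Pairwise Hamming distances:
  MRSA121 vs MRSA258: 4
  MRSA121 vs MRSA351: 8
  MRSA258 vs MRSA351: 11
The smallest is 4 mismatches, between MRSA121 and MRSA258; p = 4/21 = 0.190.

0.190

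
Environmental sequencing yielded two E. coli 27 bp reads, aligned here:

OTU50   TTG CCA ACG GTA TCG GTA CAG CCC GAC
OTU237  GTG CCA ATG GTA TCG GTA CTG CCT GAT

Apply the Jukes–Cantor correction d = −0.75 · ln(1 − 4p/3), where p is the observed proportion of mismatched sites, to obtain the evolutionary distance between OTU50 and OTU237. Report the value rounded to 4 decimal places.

0.2127

Mismatches occur at site 1 (T/G), site 8 (C/T), site 20 (A/T), site 24 (C/T), site 27 (C/T).
p = 5/27 = 0.185185.
d = −0.75 · ln(1 − (4/3)·0.185185) = −0.75 · ln(0.753087) = −0.75 · (-0.283575) = 0.2127.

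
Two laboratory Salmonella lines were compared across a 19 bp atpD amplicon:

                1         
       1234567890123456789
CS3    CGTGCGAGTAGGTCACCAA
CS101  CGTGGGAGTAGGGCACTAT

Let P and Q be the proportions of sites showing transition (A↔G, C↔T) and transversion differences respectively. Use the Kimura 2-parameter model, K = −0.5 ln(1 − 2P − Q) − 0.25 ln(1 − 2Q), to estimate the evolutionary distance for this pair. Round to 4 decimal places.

The sequences differ at positions 5 (C/G, transversion), 13 (T/G, transversion), 17 (C/T, transition), 19 (A/T, transversion).
Of the 4 differences, 1 transition and 3 transversions over 19 sites: P = 1/19 = 0.052632, Q = 3/19 = 0.157895.
d = −0.5·ln(0.736841) − 0.25·ln(0.684210) = −0.5·(-0.305383) − 0.25·(-0.379490) = 0.2476.

0.2476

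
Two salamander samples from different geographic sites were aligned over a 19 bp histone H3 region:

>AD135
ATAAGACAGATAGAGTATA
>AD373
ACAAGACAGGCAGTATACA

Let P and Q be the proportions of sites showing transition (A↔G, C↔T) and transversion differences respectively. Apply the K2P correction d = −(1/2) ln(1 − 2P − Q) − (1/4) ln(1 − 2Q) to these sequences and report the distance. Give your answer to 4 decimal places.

0.4603

Mismatches occur at site 2 (T/C, transition), site 10 (A/G, transition), site 11 (T/C, transition), site 14 (A/T, transversion), site 15 (G/A, transition), site 18 (T/C, transition).
Of the 6 differences, 5 transitions and 1 transversion over 19 sites: P = 5/19 = 0.263158, Q = 1/19 = 0.052632.
d = −0.5·ln(0.421052) − 0.25·ln(0.894736) = −0.5·(-0.864999) − 0.25·(-0.111227) = 0.4603.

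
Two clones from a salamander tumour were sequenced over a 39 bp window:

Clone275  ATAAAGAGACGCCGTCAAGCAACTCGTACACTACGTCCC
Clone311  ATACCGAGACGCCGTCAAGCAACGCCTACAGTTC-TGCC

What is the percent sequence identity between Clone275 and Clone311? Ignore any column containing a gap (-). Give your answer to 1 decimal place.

81.6%

Excluding the 1 gap column leaves 38 comparable sites.
Differing sites — 4:A/C; 5:A/C; 24:T/G; 26:G/C; 31:C/G; 33:A/T; 37:C/G.
31 of the 38 comparable sites match, so the percent identity is 31/38 × 100 = 81.6%.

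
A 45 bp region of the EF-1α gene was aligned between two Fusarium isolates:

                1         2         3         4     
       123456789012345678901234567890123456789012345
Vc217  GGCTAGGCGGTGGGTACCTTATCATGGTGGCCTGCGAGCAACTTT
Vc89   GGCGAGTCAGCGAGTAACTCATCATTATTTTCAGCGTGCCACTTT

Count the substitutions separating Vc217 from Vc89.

15

Differing sites — 4:T/G; 7:G/T; 9:G/A; 11:T/C; 13:G/A; 17:C/A; 20:T/C; 26:G/T; 27:G/A; 29:G/T; 30:G/T; 31:C/T; 33:T/A; 37:A/T; 40:A/C.
That gives 15 mismatches out of 45 aligned sites, so the Hamming distance is 15.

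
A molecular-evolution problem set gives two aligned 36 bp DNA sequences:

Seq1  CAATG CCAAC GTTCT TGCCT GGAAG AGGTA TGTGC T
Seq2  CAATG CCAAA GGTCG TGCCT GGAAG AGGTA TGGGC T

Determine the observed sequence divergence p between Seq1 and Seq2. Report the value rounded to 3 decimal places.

The sequences differ at positions 10 (C/A), 12 (T/G), 15 (T/G), 33 (T/G).
There are 4 differences over 36 sites, so p = 4/36 = 0.111.

0.111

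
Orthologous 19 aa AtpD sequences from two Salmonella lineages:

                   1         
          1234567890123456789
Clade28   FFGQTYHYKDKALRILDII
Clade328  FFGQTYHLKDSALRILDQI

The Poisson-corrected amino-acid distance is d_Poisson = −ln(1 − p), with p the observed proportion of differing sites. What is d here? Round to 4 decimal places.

0.1719

Mismatches occur at site 8 (Y/L), site 11 (K/S), site 18 (I/Q).
p = 3/19 = 0.157895.
d = −ln(1 − 0.157895) = −ln(0.842105) = 0.1719.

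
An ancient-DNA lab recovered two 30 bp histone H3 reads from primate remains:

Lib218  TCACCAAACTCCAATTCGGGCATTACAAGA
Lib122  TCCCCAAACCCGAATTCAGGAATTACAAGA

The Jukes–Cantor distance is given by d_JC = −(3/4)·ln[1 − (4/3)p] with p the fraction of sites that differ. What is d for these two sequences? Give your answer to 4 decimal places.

0.1885

Differing sites — 3:A/C; 10:T/C; 12:C/G; 18:G/A; 21:C/A.
p = 5/30 = 0.166667.
d = −0.75 · ln(1 − (4/3)·0.166667) = −0.75 · ln(0.777777) = −0.75 · (-0.251315) = 0.1885.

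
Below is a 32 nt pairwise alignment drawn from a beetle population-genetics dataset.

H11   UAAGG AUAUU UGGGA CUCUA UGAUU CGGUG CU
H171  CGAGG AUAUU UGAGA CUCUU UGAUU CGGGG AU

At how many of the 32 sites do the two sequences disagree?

6

Mismatches occur at site 1 (U→C), site 2 (A→G), site 13 (G→A), site 20 (A→U), site 29 (U→G), site 31 (C→A).
That gives 6 mismatches out of 32 aligned sites, so the Hamming distance is 6.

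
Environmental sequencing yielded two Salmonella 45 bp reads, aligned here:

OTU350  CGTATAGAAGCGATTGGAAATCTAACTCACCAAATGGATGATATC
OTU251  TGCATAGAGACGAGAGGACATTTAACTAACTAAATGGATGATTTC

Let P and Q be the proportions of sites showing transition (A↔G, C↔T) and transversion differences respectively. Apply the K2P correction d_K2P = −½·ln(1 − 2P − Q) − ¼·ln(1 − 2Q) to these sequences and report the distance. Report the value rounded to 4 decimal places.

Differing sites — 1:C/T (Ti); 3:T/C (Ti); 9:A/G (Ti); 10:G/A (Ti); 14:T/G (Tv); 15:T/A (Tv); 19:A/C (Tv); 22:C/T (Ti); 28:C/A (Tv); 31:C/T (Ti); 43:A/T (Tv).
Of the 11 differences, 6 transitions and 5 transversions over 45 sites: P = 6/45 = 0.133333, Q = 5/45 = 0.111111.
d = −0.5·ln(0.622223) − 0.25·ln(0.777778) = −0.5·(-0.474457) − 0.25·(-0.251314) = 0.3001.

0.3001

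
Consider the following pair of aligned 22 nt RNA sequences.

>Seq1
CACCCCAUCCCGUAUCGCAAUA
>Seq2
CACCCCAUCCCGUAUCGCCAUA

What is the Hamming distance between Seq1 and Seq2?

Differing sites — 19:A/C.
That gives 1 mismatch out of 22 aligned sites, so the Hamming distance is 1.

1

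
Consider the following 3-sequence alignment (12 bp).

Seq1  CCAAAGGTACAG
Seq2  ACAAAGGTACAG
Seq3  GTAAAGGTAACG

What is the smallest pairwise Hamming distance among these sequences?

Pairwise Hamming distances:
  Seq1 vs Seq2: 1
  Seq1 vs Seq3: 4
  Seq2 vs Seq3: 4
The smallest is 1, between Seq1 and Seq2.

1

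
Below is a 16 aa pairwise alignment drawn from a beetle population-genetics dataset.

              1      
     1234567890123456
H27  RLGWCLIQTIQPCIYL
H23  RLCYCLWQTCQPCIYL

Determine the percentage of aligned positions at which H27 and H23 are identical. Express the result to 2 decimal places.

75.00%

Mismatches occur at site 3 (G/C), site 4 (W/Y), site 7 (I/W), site 10 (I/C).
12 of the 16 sites match, so the percent identity is 12/16 × 100 = 75.00%.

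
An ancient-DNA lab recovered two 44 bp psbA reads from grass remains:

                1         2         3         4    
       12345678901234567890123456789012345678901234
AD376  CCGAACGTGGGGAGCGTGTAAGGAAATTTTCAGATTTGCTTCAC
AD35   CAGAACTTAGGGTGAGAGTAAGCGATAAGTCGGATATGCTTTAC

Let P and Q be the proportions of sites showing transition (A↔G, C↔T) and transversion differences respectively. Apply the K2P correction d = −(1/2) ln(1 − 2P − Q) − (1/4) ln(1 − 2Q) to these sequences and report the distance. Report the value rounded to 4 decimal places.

0.4559

The sequences differ at positions 2 (C/A, transversion), 7 (G/T, transversion), 9 (G/A, transition), 13 (A/T, transversion), 15 (C/A, transversion), 17 (T/A, transversion), 23 (G/C, transversion), 24 (A/G, transition), 26 (A/T, transversion), 27 (T/A, transversion), 28 (T/A, transversion), 29 (T/G, transversion), 32 (A/G, transition), 36 (T/A, transversion), 42 (C/T, transition).
Of the 15 differences, 4 transitions and 11 transversions over 44 sites: P = 4/44 = 0.090909, Q = 11/44 = 0.250000.
d = −0.5·ln(0.568182) − 0.25·ln(0.500000) = −0.5·(-0.565313) − 0.25·(-0.693147) = 0.4559.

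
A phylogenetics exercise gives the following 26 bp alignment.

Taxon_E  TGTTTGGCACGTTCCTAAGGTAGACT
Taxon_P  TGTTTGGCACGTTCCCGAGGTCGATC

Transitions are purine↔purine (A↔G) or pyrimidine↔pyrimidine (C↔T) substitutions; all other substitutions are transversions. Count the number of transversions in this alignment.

Differing sites — 16:T/C (Ti); 17:A/G (Ti); 22:A/C (Tv); 25:C/T (Ti); 26:T/C (Ti).
Of the 5 differences, 4 transitions and 1 transversion, so the answer is 1.

1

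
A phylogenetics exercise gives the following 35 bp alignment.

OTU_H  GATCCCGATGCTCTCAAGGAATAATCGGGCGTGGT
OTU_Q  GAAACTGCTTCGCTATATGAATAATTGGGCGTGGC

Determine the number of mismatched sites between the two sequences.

Mismatches occur at site 3 (T/A), site 4 (C/A), site 6 (C/T), site 8 (A/C), site 10 (G/T), site 12 (T/G), site 15 (C/A), site 16 (A/T), site 18 (G/T), site 26 (C/T), site 35 (T/C).
That gives 11 mismatches out of 35 aligned sites, so the Hamming distance is 11.

11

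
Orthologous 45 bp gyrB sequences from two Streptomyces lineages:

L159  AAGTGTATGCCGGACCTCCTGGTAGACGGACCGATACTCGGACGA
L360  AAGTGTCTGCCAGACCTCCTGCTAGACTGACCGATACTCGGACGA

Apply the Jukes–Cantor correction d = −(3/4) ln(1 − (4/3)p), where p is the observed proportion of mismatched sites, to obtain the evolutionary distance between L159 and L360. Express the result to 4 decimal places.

Mismatches occur at site 7 (A↔C), site 12 (G↔A), site 22 (G↔C), site 28 (G↔T).
p = 4/45 = 0.088889.
d = −0.75 · ln(1 − (4/3)·0.088889) = −0.75 · ln(0.881481) = −0.75 · (-0.126152) = 0.0946.

0.0946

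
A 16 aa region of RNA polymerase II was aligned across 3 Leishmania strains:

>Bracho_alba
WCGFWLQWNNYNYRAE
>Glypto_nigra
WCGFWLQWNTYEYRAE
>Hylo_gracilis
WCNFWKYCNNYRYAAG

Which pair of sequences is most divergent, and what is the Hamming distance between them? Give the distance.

Pairwise Hamming distances:
  Bracho_alba vs Glypto_nigra: 2
  Bracho_alba vs Hylo_gracilis: 7
  Glypto_nigra vs Hylo_gracilis: 8
The largest is 8, between Glypto_nigra and Hylo_gracilis.

8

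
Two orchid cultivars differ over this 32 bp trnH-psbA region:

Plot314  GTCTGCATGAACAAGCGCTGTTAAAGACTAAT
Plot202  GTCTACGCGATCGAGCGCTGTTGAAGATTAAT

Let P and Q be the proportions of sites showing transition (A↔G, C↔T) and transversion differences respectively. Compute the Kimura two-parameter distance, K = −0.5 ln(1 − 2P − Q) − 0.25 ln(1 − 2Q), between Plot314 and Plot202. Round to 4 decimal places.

0.2768

Mismatches occur at site 5 (G/A, transition), site 7 (A/G, transition), site 8 (T/C, transition), site 11 (A/T, transversion), site 13 (A/G, transition), site 23 (A/G, transition), site 28 (C/T, transition).
Of the 7 differences, 6 transitions and 1 transversion over 32 sites: P = 6/32 = 0.187500, Q = 1/32 = 0.031250.
d = −0.5·ln(0.593750) − 0.25·ln(0.937500) = −0.5·(-0.521297) − 0.25·(-0.064539) = 0.2768.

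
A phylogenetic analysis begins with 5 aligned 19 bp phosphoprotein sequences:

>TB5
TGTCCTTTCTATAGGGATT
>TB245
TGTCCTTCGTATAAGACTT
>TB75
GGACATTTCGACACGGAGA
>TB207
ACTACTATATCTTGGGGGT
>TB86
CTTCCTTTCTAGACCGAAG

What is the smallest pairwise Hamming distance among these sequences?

5

Pairwise Hamming distances:
  TB5 vs TB245: 5
  TB5 vs TB75: 8
  TB5 vs TB207: 9
  TB5 vs TB86: 7
  TB245 vs TB75: 12
  TB245 vs TB207: 12
  TB245 vs TB86: 11
  TB75 vs TB207: 14
  TB75 vs TB86: 9
  TB207 vs TB86: 13
The smallest is 5, between TB5 and TB245.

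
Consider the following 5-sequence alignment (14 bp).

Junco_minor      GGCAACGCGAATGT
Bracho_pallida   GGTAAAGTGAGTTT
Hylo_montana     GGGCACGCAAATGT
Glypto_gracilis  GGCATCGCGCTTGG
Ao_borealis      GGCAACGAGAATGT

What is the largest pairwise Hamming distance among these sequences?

8

Pairwise Hamming distances:
  Junco_minor vs Bracho_pallida: 5
  Junco_minor vs Hylo_montana: 3
  Junco_minor vs Glypto_gracilis: 4
  Junco_minor vs Ao_borealis: 1
  Bracho_pallida vs Hylo_montana: 7
  Bracho_pallida vs Glypto_gracilis: 8
  Bracho_pallida vs Ao_borealis: 5
  Hylo_montana vs Glypto_gracilis: 7
  Hylo_montana vs Ao_borealis: 4
  Glypto_gracilis vs Ao_borealis: 5
The largest is 8, between Bracho_pallida and Glypto_gracilis.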